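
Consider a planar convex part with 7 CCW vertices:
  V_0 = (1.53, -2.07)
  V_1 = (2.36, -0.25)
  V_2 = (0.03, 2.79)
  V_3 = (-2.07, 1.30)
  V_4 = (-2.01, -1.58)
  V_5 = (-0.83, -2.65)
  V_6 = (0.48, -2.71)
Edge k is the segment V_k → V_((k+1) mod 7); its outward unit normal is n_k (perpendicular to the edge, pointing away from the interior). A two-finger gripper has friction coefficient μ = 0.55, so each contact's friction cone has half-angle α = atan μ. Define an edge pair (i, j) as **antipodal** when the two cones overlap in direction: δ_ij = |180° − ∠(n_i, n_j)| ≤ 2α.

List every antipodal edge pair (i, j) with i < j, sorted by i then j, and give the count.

α = atan 0.55 = 28.81°;  2α = 57.62°
n_0 = (+0.9099, -0.4149)
n_1 = (+0.7937, +0.6083)
n_2 = (-0.5787, +0.8156)
n_3 = (-0.9998, -0.0208)
n_4 = (-0.6717, -0.7408)
n_5 = (-0.0458, -0.9990)
n_6 = (+0.5205, -0.8539)
  (0,1): δ = 118.02°  ·
  (0,2): δ = 30.13°  ✓
  (0,3): δ = 25.71°  ✓
  (0,4): δ = 72.31°  ·
  (0,5): δ = 111.89°  ·
  (0,6): δ = 145.88°  ·
  (1,2): δ = 92.11°  ·
  (1,3): δ = 36.27°  ✓
  (1,4): δ = 10.33°  ✓
  (1,5): δ = 49.91°  ✓
  (1,6): δ = 83.90°  ·
  (2,3): δ = 124.16°  ·
  (2,4): δ = 77.56°  ·
  (2,5): δ = 37.98°  ✓
  (2,6): δ = 3.99°  ✓
  (3,4): δ = 133.39°  ·
  (3,5): δ = 93.82°  ·
  (3,6): δ = 59.83°  ·
  (4,5): δ = 140.42°  ·
  (4,6): δ = 106.44°  ·
  (5,6): δ = 146.01°  ·
antipodal pairs: 7

count = 7; pairs: (0,2), (0,3), (1,3), (1,4), (1,5), (2,5), (2,6)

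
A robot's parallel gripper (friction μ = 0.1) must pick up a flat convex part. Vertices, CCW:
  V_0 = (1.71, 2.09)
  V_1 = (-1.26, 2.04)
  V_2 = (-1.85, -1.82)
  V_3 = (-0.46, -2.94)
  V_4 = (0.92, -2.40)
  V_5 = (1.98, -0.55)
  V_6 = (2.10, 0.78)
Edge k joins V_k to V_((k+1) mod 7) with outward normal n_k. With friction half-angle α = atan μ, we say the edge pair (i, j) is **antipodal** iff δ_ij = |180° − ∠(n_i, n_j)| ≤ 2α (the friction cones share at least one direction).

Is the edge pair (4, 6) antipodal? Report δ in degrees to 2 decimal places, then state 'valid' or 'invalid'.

α = atan 0.1 = 5.71°;  2α = 11.42°
edge 4: e_4 = (+1.06, +1.85);  n_4 = (+0.8677, -0.4971)
edge 6: e_6 = (-0.39, +1.31);  n_6 = (+0.9584, +0.2853)
∠(n_4, n_6) = 46.39°
δ = |180° − 46.39°| = 133.61°
133.61° > 2α = 11.42°  →  invalid

δ = 133.61°, invalid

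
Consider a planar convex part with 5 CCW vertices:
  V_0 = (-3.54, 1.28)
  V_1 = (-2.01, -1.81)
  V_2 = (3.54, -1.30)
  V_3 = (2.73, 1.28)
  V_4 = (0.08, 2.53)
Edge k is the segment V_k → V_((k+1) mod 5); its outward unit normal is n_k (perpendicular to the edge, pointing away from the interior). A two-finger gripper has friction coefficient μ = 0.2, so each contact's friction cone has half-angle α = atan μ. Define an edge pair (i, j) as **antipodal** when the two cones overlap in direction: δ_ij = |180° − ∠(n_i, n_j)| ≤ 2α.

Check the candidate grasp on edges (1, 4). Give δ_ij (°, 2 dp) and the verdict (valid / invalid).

α = atan 0.2 = 11.31°;  2α = 22.62°
edge 1: e_1 = (+5.55, +0.51);  n_1 = (+0.0915, -0.9958)
edge 4: e_4 = (-3.62, -1.25);  n_4 = (-0.3264, +0.9452)
∠(n_1, n_4) = 166.20°
δ = |180° − 166.20°| = 13.80°
13.80° ≤ 2α = 22.62°  →  valid

δ = 13.80°, valid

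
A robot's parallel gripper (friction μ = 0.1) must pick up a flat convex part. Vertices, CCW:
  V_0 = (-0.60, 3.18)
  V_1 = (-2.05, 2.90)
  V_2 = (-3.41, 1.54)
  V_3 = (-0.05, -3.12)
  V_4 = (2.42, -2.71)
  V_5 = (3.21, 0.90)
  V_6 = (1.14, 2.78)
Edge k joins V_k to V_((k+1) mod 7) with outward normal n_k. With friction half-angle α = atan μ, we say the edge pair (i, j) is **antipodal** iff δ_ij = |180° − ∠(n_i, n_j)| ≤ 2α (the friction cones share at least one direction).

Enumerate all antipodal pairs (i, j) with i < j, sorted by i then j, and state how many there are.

α = atan 0.1 = 5.71°;  2α = 11.42°
n_0 = (-0.1896, +0.9819)
n_1 = (-0.7071, +0.7071)
n_2 = (-0.8111, -0.5849)
n_3 = (+0.1638, -0.9865)
n_4 = (+0.9769, -0.2138)
n_5 = (+0.6723, +0.7403)
n_6 = (+0.2240, +0.9746)
  (0,1): δ = 145.93°  ·
  (0,2): δ = 65.14°  ·
  (0,3): δ = 1.50°  ✓
  (0,4): δ = 66.73°  ·
  (0,5): δ = 126.82°  ·
  (0,6): δ = 156.12°  ·
  (1,2): δ = 99.21°  ·
  (1,3): δ = 35.58°  ·
  (1,4): δ = 32.66°  ·
  (1,5): δ = 92.75°  ·
  (1,6): δ = 122.05°  ·
  (2,3): δ = 116.37°  ·
  (2,4): δ = 48.14°  ·
  (2,5): δ = 11.96°  ·
  (2,6): δ = 41.26°  ·
  (3,4): δ = 111.77°  ·
  (3,5): δ = 51.67°  ·
  (3,6): δ = 22.37°  ·
  (4,5): δ = 119.90°  ·
  (4,6): δ = 90.60°  ·
  (5,6): δ = 150.70°  ·
antipodal pairs: 1

count = 1; pairs: (0,3)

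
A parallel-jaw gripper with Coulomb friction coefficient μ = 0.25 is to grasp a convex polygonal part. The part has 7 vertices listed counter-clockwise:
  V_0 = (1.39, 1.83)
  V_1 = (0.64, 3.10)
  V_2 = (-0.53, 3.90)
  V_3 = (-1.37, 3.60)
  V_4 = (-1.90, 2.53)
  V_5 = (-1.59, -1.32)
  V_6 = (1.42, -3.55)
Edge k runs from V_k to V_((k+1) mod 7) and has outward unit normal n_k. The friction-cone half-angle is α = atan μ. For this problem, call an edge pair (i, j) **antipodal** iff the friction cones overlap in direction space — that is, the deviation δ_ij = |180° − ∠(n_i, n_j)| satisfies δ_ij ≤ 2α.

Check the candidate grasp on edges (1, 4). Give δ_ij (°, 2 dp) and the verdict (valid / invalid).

α = atan 0.25 = 14.04°;  2α = 28.07°
edge 1: e_1 = (-1.17, +0.80);  n_1 = (+0.5644, +0.8255)
edge 4: e_4 = (+0.31, -3.85);  n_4 = (-0.9968, -0.0803)
∠(n_1, n_4) = 128.97°
δ = |180° − 128.97°| = 51.03°
51.03° > 2α = 28.07°  →  invalid

δ = 51.03°, invalid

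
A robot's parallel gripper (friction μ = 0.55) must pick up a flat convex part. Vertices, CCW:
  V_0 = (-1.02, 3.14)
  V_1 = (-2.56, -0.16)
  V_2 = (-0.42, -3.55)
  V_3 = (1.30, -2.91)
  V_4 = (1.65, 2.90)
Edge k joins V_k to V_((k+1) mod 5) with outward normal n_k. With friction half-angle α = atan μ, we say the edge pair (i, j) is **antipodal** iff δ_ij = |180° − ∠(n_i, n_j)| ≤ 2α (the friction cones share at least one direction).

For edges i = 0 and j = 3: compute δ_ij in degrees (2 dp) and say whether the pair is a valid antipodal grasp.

α = atan 0.55 = 28.81°;  2α = 57.62°
edge 0: e_0 = (-1.54, -3.30);  n_0 = (-0.9062, +0.4229)
edge 3: e_3 = (+0.35, +5.81);  n_3 = (+0.9982, -0.0601)
∠(n_0, n_3) = 158.43°
δ = |180° − 158.43°| = 21.57°
21.57° ≤ 2α = 57.62°  →  valid

δ = 21.57°, valid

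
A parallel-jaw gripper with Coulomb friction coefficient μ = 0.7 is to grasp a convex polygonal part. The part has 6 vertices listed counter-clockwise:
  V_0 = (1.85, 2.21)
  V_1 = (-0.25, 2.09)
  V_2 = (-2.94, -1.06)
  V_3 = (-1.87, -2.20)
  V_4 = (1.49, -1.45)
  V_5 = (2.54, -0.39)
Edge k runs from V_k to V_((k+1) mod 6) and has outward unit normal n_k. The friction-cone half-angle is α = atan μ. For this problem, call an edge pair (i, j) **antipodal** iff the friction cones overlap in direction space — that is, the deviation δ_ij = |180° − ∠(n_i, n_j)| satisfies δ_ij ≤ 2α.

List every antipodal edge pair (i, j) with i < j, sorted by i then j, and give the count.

count = 7; pairs: (0,2), (0,3), (0,4), (1,3), (1,4), (1,5), (2,5)

α = atan 0.7 = 34.99°;  2α = 69.98°
n_0 = (-0.0570, +0.9984)
n_1 = (-0.7604, +0.6494)
n_2 = (-0.7291, -0.6844)
n_3 = (+0.2179, -0.9760)
n_4 = (+0.7105, -0.7037)
n_5 = (+0.9665, +0.2565)
  (0,1): δ = 133.77°  ·
  (0,2): δ = 50.08°  ✓
  (0,3): δ = 9.31°  ✓
  (0,4): δ = 42.00°  ✓
  (0,5): δ = 101.59°  ·
  (1,2): δ = 96.32°  ·
  (1,3): δ = 36.92°  ✓
  (1,4): δ = 4.23°  ✓
  (1,5): δ = 55.36°  ✓
  (2,3): δ = 120.60°  ·
  (2,4): δ = 87.91°  ·
  (2,5): δ = 28.32°  ✓
  (3,4): δ = 147.31°  ·
  (3,5): δ = 87.72°  ·
  (4,5): δ = 120.41°  ·
antipodal pairs: 7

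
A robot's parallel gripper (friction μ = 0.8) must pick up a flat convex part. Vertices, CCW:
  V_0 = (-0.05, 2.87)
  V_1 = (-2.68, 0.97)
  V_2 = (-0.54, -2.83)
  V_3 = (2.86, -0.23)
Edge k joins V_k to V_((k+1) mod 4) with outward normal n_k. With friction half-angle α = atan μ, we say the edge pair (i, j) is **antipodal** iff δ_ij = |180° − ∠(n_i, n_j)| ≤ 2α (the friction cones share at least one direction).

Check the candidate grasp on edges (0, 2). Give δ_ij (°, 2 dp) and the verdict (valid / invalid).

δ = 1.56°, valid

α = atan 0.8 = 38.66°;  2α = 77.32°
edge 0: e_0 = (-2.63, -1.90);  n_0 = (-0.5856, +0.8106)
edge 2: e_2 = (+3.40, +2.60);  n_2 = (+0.6075, -0.7944)
∠(n_0, n_2) = 178.44°
δ = |180° − 178.44°| = 1.56°
1.56° ≤ 2α = 77.32°  →  valid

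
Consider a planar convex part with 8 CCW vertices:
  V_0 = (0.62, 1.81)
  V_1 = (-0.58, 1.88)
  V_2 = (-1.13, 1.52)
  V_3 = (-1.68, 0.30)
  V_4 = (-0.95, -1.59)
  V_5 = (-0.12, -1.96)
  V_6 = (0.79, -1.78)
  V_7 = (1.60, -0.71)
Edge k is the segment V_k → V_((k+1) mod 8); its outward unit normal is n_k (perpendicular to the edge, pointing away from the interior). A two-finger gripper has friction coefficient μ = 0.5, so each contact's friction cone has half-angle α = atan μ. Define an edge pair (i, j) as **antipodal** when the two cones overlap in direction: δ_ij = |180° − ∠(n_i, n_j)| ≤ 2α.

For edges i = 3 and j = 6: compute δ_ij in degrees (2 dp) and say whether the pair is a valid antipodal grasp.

α = atan 0.5 = 26.57°;  2α = 53.13°
edge 3: e_3 = (+0.73, -1.89);  n_3 = (-0.9328, -0.3603)
edge 6: e_6 = (+0.81, +1.07);  n_6 = (+0.7973, -0.6036)
∠(n_3, n_6) = 121.76°
δ = |180° − 121.76°| = 58.24°
58.24° > 2α = 53.13°  →  invalid

δ = 58.24°, invalid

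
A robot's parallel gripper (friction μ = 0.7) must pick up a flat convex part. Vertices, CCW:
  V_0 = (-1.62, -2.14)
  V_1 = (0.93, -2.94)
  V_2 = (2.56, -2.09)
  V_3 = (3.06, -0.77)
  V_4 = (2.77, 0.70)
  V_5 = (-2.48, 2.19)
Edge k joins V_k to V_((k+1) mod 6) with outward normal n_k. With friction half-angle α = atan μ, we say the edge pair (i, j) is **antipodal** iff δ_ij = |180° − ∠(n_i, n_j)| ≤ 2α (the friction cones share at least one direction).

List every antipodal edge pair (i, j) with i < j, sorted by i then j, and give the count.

count = 6; pairs: (0,3), (0,4), (1,4), (2,5), (3,5), (4,5)

α = atan 0.7 = 34.99°;  2α = 69.98°
n_0 = (-0.2993, -0.9541)
n_1 = (+0.4624, -0.8867)
n_2 = (+0.9352, -0.3542)
n_3 = (+0.9811, +0.1935)
n_4 = (+0.2730, +0.9620)
n_5 = (-0.9808, -0.1948)
  (0,1): δ = 135.04°  ·
  (0,2): δ = 93.33°  ·
  (0,3): δ = 61.42°  ✓
  (0,4): δ = 1.57°  ✓
  (0,5): δ = 118.65°  ·
  (1,2): δ = 138.29°  ·
  (1,3): δ = 106.38°  ·
  (1,4): δ = 43.39°  ✓
  (1,5): δ = 73.69°  ·
  (2,3): δ = 148.09°  ·
  (2,4): δ = 85.10°  ·
  (2,5): δ = 31.98°  ✓
  (3,4): δ = 117.00°  ·
  (3,5): δ = 0.07°  ✓
  (4,5): δ = 62.92°  ✓
antipodal pairs: 6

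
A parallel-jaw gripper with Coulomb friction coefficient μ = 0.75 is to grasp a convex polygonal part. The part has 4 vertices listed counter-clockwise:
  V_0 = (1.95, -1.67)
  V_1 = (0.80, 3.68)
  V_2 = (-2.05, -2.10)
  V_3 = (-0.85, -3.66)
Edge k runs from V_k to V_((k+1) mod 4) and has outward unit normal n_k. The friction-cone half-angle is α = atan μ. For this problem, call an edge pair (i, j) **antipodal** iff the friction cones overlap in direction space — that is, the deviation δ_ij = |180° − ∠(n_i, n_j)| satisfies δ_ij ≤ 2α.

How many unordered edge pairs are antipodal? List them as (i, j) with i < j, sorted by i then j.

count = 3; pairs: (0,1), (0,2), (1,3)

α = atan 0.75 = 36.87°;  2α = 73.74°
n_0 = (+0.9777, +0.2102)
n_1 = (-0.8969, +0.4422)
n_2 = (-0.7926, -0.6097)
n_3 = (+0.5793, -0.8151)
  (0,1): δ = 38.38°  ✓
  (0,2): δ = 25.44°  ✓
  (0,3): δ = 113.27°  ·
  (1,2): δ = 116.18°  ·
  (1,3): δ = 28.35°  ✓
  (2,3): δ = 92.17°  ·
antipodal pairs: 3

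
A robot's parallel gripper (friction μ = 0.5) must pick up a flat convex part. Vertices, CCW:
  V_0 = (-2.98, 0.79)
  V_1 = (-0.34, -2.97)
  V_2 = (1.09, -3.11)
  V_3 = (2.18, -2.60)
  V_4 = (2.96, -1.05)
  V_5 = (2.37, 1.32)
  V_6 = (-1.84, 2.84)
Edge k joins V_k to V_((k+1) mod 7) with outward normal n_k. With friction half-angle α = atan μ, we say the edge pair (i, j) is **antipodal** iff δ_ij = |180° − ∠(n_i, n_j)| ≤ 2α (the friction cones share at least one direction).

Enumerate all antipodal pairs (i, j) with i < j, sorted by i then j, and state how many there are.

α = atan 0.5 = 26.57°;  2α = 53.13°
n_0 = (-0.8184, -0.5746)
n_1 = (-0.0974, -0.9952)
n_2 = (+0.4238, -0.9058)
n_3 = (+0.8933, -0.4495)
n_4 = (+0.9704, +0.2416)
n_5 = (+0.3396, +0.9406)
n_6 = (-0.8740, +0.4860)
  (0,1): δ = 130.67°  ·
  (0,2): δ = 100.00°  ·
  (0,3): δ = 61.79°  ·
  (0,4): δ = 21.09°  ✓
  (0,5): δ = 35.07°  ✓
  (0,6): δ = 115.85°  ·
  (1,2): δ = 149.33°  ·
  (1,3): δ = 111.12°  ·
  (1,4): δ = 70.43°  ·
  (1,5): δ = 14.26°  ✓
  (1,6): δ = 66.51°  ·
  (2,3): δ = 141.79°  ·
  (2,4): δ = 101.10°  ·
  (2,5): δ = 44.93°  ✓
  (2,6): δ = 35.85°  ✓
  (3,4): δ = 139.31°  ·
  (3,5): δ = 83.14°  ·
  (3,6): δ = 2.37°  ✓
  (4,5): δ = 123.83°  ·
  (4,6): δ = 43.06°  ✓
  (5,6): δ = 99.23°  ·
antipodal pairs: 7

count = 7; pairs: (0,4), (0,5), (1,5), (2,5), (2,6), (3,6), (4,6)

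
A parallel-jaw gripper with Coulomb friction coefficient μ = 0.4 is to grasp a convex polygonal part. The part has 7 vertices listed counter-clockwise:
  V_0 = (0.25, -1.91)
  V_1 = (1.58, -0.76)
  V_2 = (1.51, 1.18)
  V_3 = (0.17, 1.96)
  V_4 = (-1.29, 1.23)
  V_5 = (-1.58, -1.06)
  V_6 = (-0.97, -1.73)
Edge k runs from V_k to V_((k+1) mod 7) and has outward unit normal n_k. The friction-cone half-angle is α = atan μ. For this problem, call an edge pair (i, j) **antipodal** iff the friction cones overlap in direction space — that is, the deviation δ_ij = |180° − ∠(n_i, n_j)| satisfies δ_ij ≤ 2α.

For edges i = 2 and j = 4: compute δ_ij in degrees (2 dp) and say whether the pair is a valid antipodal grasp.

δ = 67.01°, invalid

α = atan 0.4 = 21.80°;  2α = 43.60°
edge 2: e_2 = (-1.34, +0.78);  n_2 = (+0.5031, +0.8642)
edge 4: e_4 = (-0.29, -2.29);  n_4 = (-0.9921, +0.1256)
∠(n_2, n_4) = 112.99°
δ = |180° − 112.99°| = 67.01°
67.01° > 2α = 43.60°  →  invalid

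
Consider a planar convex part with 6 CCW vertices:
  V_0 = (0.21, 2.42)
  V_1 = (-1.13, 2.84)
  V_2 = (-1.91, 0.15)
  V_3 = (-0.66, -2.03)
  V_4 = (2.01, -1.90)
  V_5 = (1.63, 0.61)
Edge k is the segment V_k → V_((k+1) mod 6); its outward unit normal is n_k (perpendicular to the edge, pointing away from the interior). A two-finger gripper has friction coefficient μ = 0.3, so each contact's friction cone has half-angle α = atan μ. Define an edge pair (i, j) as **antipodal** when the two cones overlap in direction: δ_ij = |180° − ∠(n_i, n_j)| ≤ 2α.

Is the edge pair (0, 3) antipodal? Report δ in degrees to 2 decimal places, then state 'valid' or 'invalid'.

δ = 20.19°, valid

α = atan 0.3 = 16.70°;  2α = 33.40°
edge 0: e_0 = (-1.34, +0.42);  n_0 = (+0.2991, +0.9542)
edge 3: e_3 = (+2.67, +0.13);  n_3 = (+0.0486, -0.9988)
∠(n_0, n_3) = 159.81°
δ = |180° − 159.81°| = 20.19°
20.19° ≤ 2α = 33.40°  →  valid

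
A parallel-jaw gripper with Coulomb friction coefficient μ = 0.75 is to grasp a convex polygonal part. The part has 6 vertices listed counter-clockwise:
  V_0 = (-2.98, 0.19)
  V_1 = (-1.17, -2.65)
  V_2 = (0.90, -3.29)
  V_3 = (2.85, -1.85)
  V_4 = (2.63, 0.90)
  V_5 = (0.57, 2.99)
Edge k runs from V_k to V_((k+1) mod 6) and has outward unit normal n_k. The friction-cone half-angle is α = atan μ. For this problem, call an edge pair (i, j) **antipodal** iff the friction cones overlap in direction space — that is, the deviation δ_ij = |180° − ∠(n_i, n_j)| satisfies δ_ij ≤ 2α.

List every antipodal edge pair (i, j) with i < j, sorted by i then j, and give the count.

α = atan 0.75 = 36.87°;  2α = 73.74°
n_0 = (-0.8433, -0.5375)
n_1 = (-0.2954, -0.9554)
n_2 = (+0.5940, -0.8044)
n_3 = (+0.9968, +0.0797)
n_4 = (+0.7122, +0.7020)
n_5 = (-0.6193, +0.7852)
  (0,1): δ = 139.69°  ·
  (0,2): δ = 86.07°  ·
  (0,3): δ = 27.94°  ✓
  (0,4): δ = 12.08°  ✓
  (0,5): δ = 95.75°  ·
  (1,2): δ = 126.38°  ·
  (1,3): δ = 68.25°  ✓
  (1,4): δ = 28.23°  ✓
  (1,5): δ = 55.44°  ✓
  (2,3): δ = 121.87°  ·
  (2,4): δ = 81.86°  ·
  (2,5): δ = 1.82°  ✓
  (3,4): δ = 139.99°  ·
  (3,5): δ = 56.31°  ✓
  (4,5): δ = 96.32°  ·
antipodal pairs: 7

count = 7; pairs: (0,3), (0,4), (1,3), (1,4), (1,5), (2,5), (3,5)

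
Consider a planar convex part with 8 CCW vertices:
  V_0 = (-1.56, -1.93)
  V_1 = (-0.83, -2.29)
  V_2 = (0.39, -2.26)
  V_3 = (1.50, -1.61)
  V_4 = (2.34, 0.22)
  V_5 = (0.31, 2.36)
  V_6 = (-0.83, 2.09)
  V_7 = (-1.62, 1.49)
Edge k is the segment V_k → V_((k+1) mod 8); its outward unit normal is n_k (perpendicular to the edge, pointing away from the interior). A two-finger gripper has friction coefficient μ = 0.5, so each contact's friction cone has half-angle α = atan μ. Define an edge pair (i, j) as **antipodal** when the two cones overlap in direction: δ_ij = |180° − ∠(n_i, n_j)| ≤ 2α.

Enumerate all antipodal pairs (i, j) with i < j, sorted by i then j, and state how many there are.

count = 11; pairs: (0,4), (0,5), (1,4), (1,5), (1,6), (2,5), (2,6), (3,5), (3,6), (3,7), (4,7)

α = atan 0.5 = 26.57°;  2α = 53.13°
n_0 = (-0.4423, -0.8969)
n_1 = (+0.0246, -0.9997)
n_2 = (+0.5053, -0.8629)
n_3 = (+0.9088, -0.4172)
n_4 = (+0.7255, +0.6882)
n_5 = (-0.2305, +0.9731)
n_6 = (-0.6048, +0.7964)
n_7 = (-0.9998, -0.0175)
  (0,1): δ = 152.34°  ·
  (0,2): δ = 123.40°  ·
  (0,3): δ = 88.41°  ·
  (0,4): δ = 20.26°  ✓
  (0,5): δ = 39.57°  ✓
  (0,6): δ = 63.47°  ·
  (0,7): δ = 117.26°  ·
  (1,2): δ = 151.06°  ·
  (1,3): δ = 116.06°  ·
  (1,4): δ = 47.92°  ✓
  (1,5): δ = 11.92°  ✓
  (1,6): δ = 35.81°  ✓
  (1,7): δ = 89.60°  ·
  (2,3): δ = 145.01°  ·
  (2,4): δ = 76.86°  ·
  (2,5): δ = 17.03°  ✓
  (2,6): δ = 6.86°  ✓
  (2,7): δ = 60.65°  ·
  (3,4): δ = 111.86°  ·
  (3,5): δ = 52.02°  ✓
  (3,6): δ = 28.13°  ✓
  (3,7): δ = 25.66°  ✓
  (4,5): δ = 120.16°  ·
  (4,6): δ = 96.27°  ·
  (4,7): δ = 42.48°  ✓
  (5,6): δ = 156.11°  ·
  (5,7): δ = 102.32°  ·
  (6,7): δ = 126.21°  ·
antipodal pairs: 11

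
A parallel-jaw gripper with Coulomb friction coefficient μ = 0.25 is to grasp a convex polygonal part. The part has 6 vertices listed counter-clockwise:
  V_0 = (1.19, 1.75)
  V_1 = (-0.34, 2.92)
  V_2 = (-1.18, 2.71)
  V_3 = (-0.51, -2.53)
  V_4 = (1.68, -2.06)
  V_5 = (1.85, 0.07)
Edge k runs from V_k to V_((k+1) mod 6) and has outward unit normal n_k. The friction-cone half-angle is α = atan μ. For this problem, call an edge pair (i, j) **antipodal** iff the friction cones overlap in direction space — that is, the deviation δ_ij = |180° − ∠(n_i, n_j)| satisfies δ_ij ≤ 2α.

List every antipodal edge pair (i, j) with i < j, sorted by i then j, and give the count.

count = 3; pairs: (1,3), (2,4), (2,5)

α = atan 0.25 = 14.04°;  2α = 28.07°
n_0 = (+0.6075, +0.7944)
n_1 = (-0.2425, +0.9701)
n_2 = (-0.9919, -0.1268)
n_3 = (+0.2098, -0.9777)
n_4 = (+0.9968, -0.0796)
n_5 = (+0.9308, +0.3657)
  (0,1): δ = 128.56°  ·
  (0,2): δ = 45.31°  ·
  (0,3): δ = 49.52°  ·
  (0,4): δ = 122.84°  ·
  (0,5): δ = 148.85°  ·
  (1,2): δ = 96.75°  ·
  (1,3): δ = 1.92°  ✓
  (1,4): δ = 71.40°  ·
  (1,5): δ = 97.41°  ·
  (2,3): δ = 85.17°  ·
  (2,4): δ = 11.85°  ✓
  (2,5): δ = 14.16°  ✓
  (3,4): δ = 106.68°  ·
  (3,5): δ = 80.66°  ·
  (4,5): δ = 153.99°  ·
antipodal pairs: 3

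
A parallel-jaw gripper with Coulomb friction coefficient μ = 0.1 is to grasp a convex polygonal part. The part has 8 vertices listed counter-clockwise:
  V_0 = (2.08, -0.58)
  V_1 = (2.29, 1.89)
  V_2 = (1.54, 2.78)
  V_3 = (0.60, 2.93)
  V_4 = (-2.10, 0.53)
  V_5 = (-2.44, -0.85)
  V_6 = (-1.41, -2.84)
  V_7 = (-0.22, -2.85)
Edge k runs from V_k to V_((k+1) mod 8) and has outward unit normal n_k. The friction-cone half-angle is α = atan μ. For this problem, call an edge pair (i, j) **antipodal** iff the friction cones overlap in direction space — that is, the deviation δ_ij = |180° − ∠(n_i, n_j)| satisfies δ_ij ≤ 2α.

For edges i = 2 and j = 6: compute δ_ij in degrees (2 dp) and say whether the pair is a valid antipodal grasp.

α = atan 0.1 = 5.71°;  2α = 11.42°
edge 2: e_2 = (-0.94, +0.15);  n_2 = (+0.1576, +0.9875)
edge 6: e_6 = (+1.19, -0.01);  n_6 = (-0.0084, -1.0000)
∠(n_2, n_6) = 171.41°
δ = |180° − 171.41°| = 8.59°
8.59° ≤ 2α = 11.42°  →  valid

δ = 8.59°, valid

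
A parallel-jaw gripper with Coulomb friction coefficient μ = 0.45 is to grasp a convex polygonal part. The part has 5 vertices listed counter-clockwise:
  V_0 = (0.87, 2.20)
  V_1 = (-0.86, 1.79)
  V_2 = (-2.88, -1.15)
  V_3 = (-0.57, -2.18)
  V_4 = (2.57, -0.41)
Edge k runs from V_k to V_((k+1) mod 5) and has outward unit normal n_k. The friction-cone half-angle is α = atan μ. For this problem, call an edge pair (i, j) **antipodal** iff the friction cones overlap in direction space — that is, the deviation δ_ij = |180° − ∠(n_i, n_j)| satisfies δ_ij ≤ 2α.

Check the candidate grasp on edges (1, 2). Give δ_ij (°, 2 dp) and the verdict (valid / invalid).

α = atan 0.45 = 24.23°;  2α = 48.46°
edge 1: e_1 = (-2.02, -2.94);  n_1 = (-0.8242, +0.5663)
edge 2: e_2 = (+2.31, -1.03);  n_2 = (-0.4072, -0.9133)
∠(n_1, n_2) = 100.46°
δ = |180° − 100.46°| = 79.54°
79.54° > 2α = 48.46°  →  invalid

δ = 79.54°, invalid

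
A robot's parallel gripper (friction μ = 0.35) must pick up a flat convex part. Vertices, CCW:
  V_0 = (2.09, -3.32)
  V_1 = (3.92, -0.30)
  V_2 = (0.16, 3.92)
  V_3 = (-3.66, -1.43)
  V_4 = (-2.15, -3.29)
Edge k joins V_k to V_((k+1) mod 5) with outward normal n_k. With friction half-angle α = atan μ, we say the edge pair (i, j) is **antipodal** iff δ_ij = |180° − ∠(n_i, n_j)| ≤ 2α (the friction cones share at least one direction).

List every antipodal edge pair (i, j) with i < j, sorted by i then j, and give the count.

α = atan 0.35 = 19.29°;  2α = 38.58°
n_0 = (+0.8552, -0.5182)
n_1 = (+0.7466, +0.6652)
n_2 = (-0.8138, +0.5811)
n_3 = (-0.7764, -0.6303)
n_4 = (-0.0071, -1.0000)
  (0,1): δ = 107.08°  ·
  (0,2): δ = 4.31°  ✓
  (0,3): δ = 70.28°  ·
  (0,4): δ = 120.81°  ·
  (1,2): δ = 77.23°  ·
  (1,3): δ = 2.63°  ✓
  (1,4): δ = 47.89°  ·
  (2,3): δ = 105.40°  ·
  (2,4): δ = 54.88°  ·
  (3,4): δ = 129.48°  ·
antipodal pairs: 2

count = 2; pairs: (0,2), (1,3)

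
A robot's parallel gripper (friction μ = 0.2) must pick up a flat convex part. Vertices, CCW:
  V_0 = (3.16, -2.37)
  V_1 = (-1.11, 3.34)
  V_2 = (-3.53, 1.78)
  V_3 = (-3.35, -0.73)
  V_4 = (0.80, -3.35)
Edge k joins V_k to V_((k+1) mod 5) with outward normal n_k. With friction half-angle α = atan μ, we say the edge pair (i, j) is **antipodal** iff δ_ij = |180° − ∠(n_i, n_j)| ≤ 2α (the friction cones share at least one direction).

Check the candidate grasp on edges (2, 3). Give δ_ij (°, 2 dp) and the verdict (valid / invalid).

α = atan 0.2 = 11.31°;  2α = 22.62°
edge 2: e_2 = (+0.18, -2.51);  n_2 = (-0.9974, -0.0715)
edge 3: e_3 = (+4.15, -2.62);  n_3 = (-0.5338, -0.8456)
∠(n_2, n_3) = 53.63°
δ = |180° − 53.63°| = 126.37°
126.37° > 2α = 22.62°  →  invalid

δ = 126.37°, invalid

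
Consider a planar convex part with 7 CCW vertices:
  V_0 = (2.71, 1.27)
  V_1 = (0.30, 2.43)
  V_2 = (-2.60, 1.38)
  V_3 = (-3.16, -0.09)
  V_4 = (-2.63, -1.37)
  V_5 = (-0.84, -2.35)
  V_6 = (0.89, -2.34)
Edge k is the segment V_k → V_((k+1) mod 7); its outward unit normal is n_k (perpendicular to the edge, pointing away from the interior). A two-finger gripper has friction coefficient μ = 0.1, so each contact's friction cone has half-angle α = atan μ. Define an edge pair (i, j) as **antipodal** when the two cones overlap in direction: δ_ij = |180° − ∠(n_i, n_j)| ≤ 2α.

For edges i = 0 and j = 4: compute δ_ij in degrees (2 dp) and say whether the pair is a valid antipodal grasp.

α = atan 0.1 = 5.71°;  2α = 11.42°
edge 0: e_0 = (-2.41, +1.16);  n_0 = (+0.4337, +0.9011)
edge 4: e_4 = (+1.79, -0.98);  n_4 = (-0.4802, -0.8771)
∠(n_0, n_4) = 177.00°
δ = |180° − 177.00°| = 3.00°
3.00° ≤ 2α = 11.42°  →  valid

δ = 3.00°, valid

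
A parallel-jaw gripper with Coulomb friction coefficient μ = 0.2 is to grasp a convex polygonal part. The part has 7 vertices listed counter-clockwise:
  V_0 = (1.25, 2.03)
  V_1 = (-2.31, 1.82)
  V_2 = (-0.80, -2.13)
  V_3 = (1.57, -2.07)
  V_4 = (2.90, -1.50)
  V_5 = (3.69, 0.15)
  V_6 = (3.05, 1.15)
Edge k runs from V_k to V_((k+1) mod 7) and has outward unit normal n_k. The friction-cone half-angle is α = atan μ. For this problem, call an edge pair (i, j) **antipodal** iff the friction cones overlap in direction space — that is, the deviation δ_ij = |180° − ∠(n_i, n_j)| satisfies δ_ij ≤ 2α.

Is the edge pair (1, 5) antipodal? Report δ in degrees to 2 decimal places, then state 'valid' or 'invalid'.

δ = 11.70°, valid

α = atan 0.2 = 11.31°;  2α = 22.62°
edge 1: e_1 = (+1.51, -3.95);  n_1 = (-0.9341, -0.3571)
edge 5: e_5 = (-0.64, +1.00);  n_5 = (+0.8423, +0.5391)
∠(n_1, n_5) = 168.30°
δ = |180° − 168.30°| = 11.70°
11.70° ≤ 2α = 22.62°  →  valid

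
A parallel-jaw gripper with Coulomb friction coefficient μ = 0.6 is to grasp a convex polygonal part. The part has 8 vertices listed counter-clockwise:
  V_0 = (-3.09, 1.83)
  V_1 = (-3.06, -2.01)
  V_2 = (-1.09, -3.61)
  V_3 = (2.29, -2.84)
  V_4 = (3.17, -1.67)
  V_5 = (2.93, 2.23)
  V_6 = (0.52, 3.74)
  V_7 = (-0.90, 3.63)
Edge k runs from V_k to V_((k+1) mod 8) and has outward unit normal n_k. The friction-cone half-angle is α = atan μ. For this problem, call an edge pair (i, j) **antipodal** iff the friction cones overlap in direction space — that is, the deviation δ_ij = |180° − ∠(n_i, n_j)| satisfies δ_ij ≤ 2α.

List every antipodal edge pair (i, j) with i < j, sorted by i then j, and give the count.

α = atan 0.6 = 30.96°;  2α = 61.93°
n_0 = (-1.0000, -0.0078)
n_1 = (-0.6304, -0.7762)
n_2 = (+0.2221, -0.9750)
n_3 = (+0.7992, -0.6011)
n_4 = (+0.9981, +0.0614)
n_5 = (+0.5309, +0.8474)
n_6 = (-0.0772, +0.9970)
n_7 = (-0.6350, +0.7725)
  (0,1): δ = 129.53°  ·
  (0,2): δ = 77.61°  ·
  (0,3): δ = 37.40°  ✓
  (0,4): δ = 3.07°  ✓
  (0,5): δ = 57.48°  ✓
  (0,6): δ = 93.98°  ·
  (0,7): δ = 128.97°  ·
  (1,2): δ = 128.08°  ·
  (1,3): δ = 87.87°  ·
  (1,4): δ = 47.40°  ✓
  (1,5): δ = 7.01°  ✓
  (1,6): δ = 43.51°  ✓
  (1,7): δ = 78.50°  ·
  (2,3): δ = 139.78°  ·
  (2,4): δ = 99.31°  ·
  (2,5): δ = 44.90°  ✓
  (2,6): δ = 8.40°  ✓
  (2,7): δ = 26.58°  ✓
  (3,4): δ = 139.53°  ·
  (3,5): δ = 85.12°  ·
  (3,6): δ = 48.62°  ✓
  (3,7): δ = 13.63°  ✓
  (4,5): δ = 125.59°  ·
  (4,6): δ = 89.09°  ·
  (4,7): δ = 54.10°  ✓
  (5,6): δ = 143.50°  ·
  (5,7): δ = 108.51°  ·
  (6,7): δ = 145.01°  ·
antipodal pairs: 12

count = 12; pairs: (0,3), (0,4), (0,5), (1,4), (1,5), (1,6), (2,5), (2,6), (2,7), (3,6), (3,7), (4,7)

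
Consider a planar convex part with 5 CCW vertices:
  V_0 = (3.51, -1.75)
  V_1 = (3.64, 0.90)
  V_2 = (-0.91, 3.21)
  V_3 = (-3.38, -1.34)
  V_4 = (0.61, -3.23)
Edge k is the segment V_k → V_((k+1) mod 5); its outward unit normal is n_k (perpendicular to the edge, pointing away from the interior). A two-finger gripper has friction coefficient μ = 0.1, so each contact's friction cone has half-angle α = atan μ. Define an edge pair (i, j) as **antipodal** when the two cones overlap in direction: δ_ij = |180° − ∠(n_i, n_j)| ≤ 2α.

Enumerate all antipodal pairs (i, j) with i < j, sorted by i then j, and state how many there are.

count = 1; pairs: (1,3)

α = atan 0.1 = 5.71°;  2α = 11.42°
n_0 = (+0.9988, -0.0490)
n_1 = (+0.4527, +0.8917)
n_2 = (-0.8789, +0.4771)
n_3 = (-0.4281, -0.9037)
n_4 = (+0.4546, -0.8907)
  (0,1): δ = 114.11°  ·
  (0,2): δ = 25.69°  ·
  (0,3): δ = 67.46°  ·
  (0,4): δ = 119.85°  ·
  (1,2): δ = 91.58°  ·
  (1,3): δ = 1.57°  ✓
  (1,4): δ = 53.95°  ·
  (2,3): δ = 86.85°  ·
  (2,4): δ = 34.47°  ·
  (3,4): δ = 127.62°  ·
antipodal pairs: 1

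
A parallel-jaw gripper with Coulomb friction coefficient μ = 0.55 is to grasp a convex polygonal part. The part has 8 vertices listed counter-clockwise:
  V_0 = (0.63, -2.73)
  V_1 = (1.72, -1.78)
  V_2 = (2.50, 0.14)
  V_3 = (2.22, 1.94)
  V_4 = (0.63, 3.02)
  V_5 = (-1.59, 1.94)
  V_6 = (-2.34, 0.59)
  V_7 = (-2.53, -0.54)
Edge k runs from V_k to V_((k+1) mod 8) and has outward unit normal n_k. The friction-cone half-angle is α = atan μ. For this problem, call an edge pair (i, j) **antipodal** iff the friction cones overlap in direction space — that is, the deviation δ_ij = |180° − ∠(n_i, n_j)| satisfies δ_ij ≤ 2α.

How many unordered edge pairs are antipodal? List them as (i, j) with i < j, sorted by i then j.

α = atan 0.55 = 28.81°;  2α = 57.62°
n_0 = (+0.6570, -0.7539)
n_1 = (+0.9265, -0.3764)
n_2 = (+0.9881, +0.1537)
n_3 = (+0.5619, +0.8272)
n_4 = (-0.4375, +0.8992)
n_5 = (-0.8742, +0.4856)
n_6 = (-0.9862, +0.1658)
n_7 = (-0.5696, -0.8219)
  (0,1): δ = 153.18°  ·
  (0,2): δ = 122.23°  ·
  (0,3): δ = 75.26°  ·
  (0,4): δ = 15.13°  ✓
  (0,5): δ = 19.87°  ✓
  (0,6): δ = 39.38°  ✓
  (0,7): δ = 104.20°  ·
  (1,2): δ = 149.05°  ·
  (1,3): δ = 102.08°  ·
  (1,4): δ = 41.95°  ✓
  (1,5): δ = 6.95°  ✓
  (1,6): δ = 12.56°  ✓
  (1,7): δ = 77.39°  ·
  (2,3): δ = 133.03°  ·
  (2,4): δ = 72.90°  ·
  (2,5): δ = 37.90°  ✓
  (2,6): δ = 18.39°  ✓
  (2,7): δ = 46.43°  ✓
  (3,4): δ = 119.87°  ·
  (3,5): δ = 84.87°  ·
  (3,6): δ = 65.36°  ·
  (3,7): δ = 0.54°  ✓
  (4,5): δ = 145.00°  ·
  (4,6): δ = 125.49°  ·
  (4,7): δ = 60.67°  ·
  (5,6): δ = 160.49°  ·
  (5,7): δ = 95.67°  ·
  (6,7): δ = 115.18°  ·
antipodal pairs: 10

count = 10; pairs: (0,4), (0,5), (0,6), (1,4), (1,5), (1,6), (2,5), (2,6), (2,7), (3,7)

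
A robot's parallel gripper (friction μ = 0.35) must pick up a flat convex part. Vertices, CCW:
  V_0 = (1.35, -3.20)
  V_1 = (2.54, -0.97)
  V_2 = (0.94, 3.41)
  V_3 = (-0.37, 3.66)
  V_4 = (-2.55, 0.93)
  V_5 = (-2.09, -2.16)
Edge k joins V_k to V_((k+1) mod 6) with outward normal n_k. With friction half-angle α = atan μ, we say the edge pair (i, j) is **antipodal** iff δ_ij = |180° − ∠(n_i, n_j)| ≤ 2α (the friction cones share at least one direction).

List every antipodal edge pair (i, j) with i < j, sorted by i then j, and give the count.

α = atan 0.35 = 19.29°;  2α = 38.58°
n_0 = (+0.8822, -0.4708)
n_1 = (+0.9393, +0.3431)
n_2 = (+0.1875, +0.9823)
n_3 = (-0.7814, +0.6240)
n_4 = (-0.9891, -0.1472)
n_5 = (-0.2894, -0.9572)
  (0,1): δ = 131.85°  ·
  (0,2): δ = 72.72°  ·
  (0,3): δ = 10.52°  ✓
  (0,4): δ = 36.55°  ✓
  (0,5): δ = 101.26°  ·
  (1,2): δ = 120.87°  ·
  (1,3): δ = 58.68°  ·
  (1,4): δ = 11.60°  ✓
  (1,5): δ = 53.11°  ·
  (2,3): δ = 117.80°  ·
  (2,4): δ = 70.73°  ·
  (2,5): δ = 6.02°  ✓
  (3,4): δ = 132.92°  ·
  (3,5): δ = 68.21°  ·
  (4,5): δ = 115.29°  ·
antipodal pairs: 4

count = 4; pairs: (0,3), (0,4), (1,4), (2,5)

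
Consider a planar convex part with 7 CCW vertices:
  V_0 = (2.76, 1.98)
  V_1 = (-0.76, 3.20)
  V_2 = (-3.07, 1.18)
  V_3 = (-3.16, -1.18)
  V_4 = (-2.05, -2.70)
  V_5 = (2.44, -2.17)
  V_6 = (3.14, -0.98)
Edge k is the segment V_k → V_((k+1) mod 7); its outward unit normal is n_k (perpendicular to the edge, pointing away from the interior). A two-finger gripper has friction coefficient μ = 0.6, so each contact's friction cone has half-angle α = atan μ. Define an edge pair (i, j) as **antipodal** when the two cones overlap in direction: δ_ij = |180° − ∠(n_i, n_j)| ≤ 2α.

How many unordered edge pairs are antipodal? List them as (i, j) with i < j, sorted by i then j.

count = 8; pairs: (0,3), (0,4), (1,4), (1,5), (1,6), (2,5), (2,6), (3,6)

α = atan 0.6 = 30.96°;  2α = 61.93°
n_0 = (+0.3275, +0.9449)
n_1 = (-0.6583, +0.7528)
n_2 = (-0.9993, +0.0381)
n_3 = (-0.8076, -0.5898)
n_4 = (+0.1172, -0.9931)
n_5 = (+0.8619, -0.5070)
n_6 = (+0.9919, +0.1273)
  (0,1): δ = 119.72°  ·
  (0,2): δ = 73.07°  ·
  (0,3): δ = 34.74°  ✓
  (0,4): δ = 25.85°  ✓
  (0,5): δ = 78.65°  ·
  (0,6): δ = 116.43°  ·
  (1,2): δ = 133.35°  ·
  (1,3): δ = 95.03°  ·
  (1,4): δ = 34.44°  ✓
  (1,5): δ = 18.37°  ✓
  (1,6): δ = 56.15°  ✓
  (2,3): δ = 141.68°  ·
  (2,4): δ = 81.08°  ·
  (2,5): δ = 28.28°  ✓
  (2,6): δ = 9.50°  ✓
  (3,4): δ = 119.41°  ·
  (3,5): δ = 66.60°  ·
  (3,6): δ = 28.82°  ✓
  (4,5): δ = 127.20°  ·
  (4,6): δ = 89.42°  ·
  (5,6): δ = 142.22°  ·
antipodal pairs: 8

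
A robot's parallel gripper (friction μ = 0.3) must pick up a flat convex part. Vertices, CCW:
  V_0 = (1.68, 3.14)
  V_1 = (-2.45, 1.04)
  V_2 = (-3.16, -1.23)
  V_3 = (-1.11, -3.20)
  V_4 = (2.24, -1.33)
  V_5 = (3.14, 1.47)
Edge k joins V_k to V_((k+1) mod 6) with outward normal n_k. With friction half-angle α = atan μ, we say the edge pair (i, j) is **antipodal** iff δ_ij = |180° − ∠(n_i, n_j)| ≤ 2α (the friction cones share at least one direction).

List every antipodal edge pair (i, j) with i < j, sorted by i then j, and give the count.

count = 3; pairs: (0,3), (1,4), (2,5)

α = atan 0.3 = 16.70°;  2α = 33.40°
n_0 = (-0.4532, +0.8914)
n_1 = (-0.9544, +0.2985)
n_2 = (-0.6929, -0.7210)
n_3 = (+0.4874, -0.8732)
n_4 = (+0.9520, -0.3060)
n_5 = (+0.7529, +0.6582)
  (0,1): δ = 134.32°  ·
  (0,2): δ = 70.81°  ·
  (0,3): δ = 2.22°  ✓
  (0,4): δ = 45.23°  ·
  (0,5): δ = 104.21°  ·
  (1,2): δ = 116.49°  ·
  (1,3): δ = 43.46°  ·
  (1,4): δ = 0.45°  ✓
  (1,5): δ = 58.53°  ·
  (2,3): δ = 106.97°  ·
  (2,4): δ = 63.96°  ·
  (2,5): δ = 4.98°  ✓
  (3,4): δ = 136.99°  ·
  (3,5): δ = 78.01°  ·
  (4,5): δ = 121.02°  ·
antipodal pairs: 3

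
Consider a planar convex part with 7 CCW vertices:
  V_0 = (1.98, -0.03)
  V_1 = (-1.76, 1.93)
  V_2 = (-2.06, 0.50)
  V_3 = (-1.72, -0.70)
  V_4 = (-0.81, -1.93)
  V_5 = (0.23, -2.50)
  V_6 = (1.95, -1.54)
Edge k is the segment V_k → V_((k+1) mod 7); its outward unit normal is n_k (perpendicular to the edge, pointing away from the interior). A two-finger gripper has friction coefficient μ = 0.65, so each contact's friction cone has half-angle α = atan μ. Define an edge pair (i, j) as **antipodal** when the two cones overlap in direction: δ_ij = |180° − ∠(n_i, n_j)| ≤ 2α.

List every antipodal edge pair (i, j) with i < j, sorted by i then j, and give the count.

count = 9; pairs: (0,2), (0,3), (0,4), (0,5), (1,5), (1,6), (2,6), (3,6), (4,6)

α = atan 0.65 = 33.02°;  2α = 66.05°
n_0 = (+0.4642, +0.8857)
n_1 = (-0.9787, +0.2053)
n_2 = (-0.9621, -0.2726)
n_3 = (-0.8039, -0.5948)
n_4 = (-0.4806, -0.8769)
n_5 = (+0.4874, -0.8732)
n_6 = (+0.9998, -0.0199)
  (0,1): δ = 74.19°  ·
  (0,2): δ = 46.52°  ✓
  (0,3): δ = 25.85°  ✓
  (0,4): δ = 1.07°  ✓
  (0,5): δ = 56.83°  ✓
  (0,6): δ = 116.52°  ·
  (1,2): δ = 152.33°  ·
  (1,3): δ = 131.66°  ·
  (1,4): δ = 106.88°  ·
  (1,5): δ = 48.98°  ✓
  (1,6): δ = 10.71°  ✓
  (2,3): δ = 159.32°  ·
  (2,4): δ = 134.55°  ·
  (2,5): δ = 76.65°  ·
  (2,6): δ = 16.96°  ✓
  (3,4): δ = 155.22°  ·
  (3,5): δ = 97.33°  ·
  (3,6): δ = 37.63°  ✓
  (4,5): δ = 122.11°  ·
  (4,6): δ = 62.41°  ✓
  (5,6): δ = 120.31°  ·
antipodal pairs: 9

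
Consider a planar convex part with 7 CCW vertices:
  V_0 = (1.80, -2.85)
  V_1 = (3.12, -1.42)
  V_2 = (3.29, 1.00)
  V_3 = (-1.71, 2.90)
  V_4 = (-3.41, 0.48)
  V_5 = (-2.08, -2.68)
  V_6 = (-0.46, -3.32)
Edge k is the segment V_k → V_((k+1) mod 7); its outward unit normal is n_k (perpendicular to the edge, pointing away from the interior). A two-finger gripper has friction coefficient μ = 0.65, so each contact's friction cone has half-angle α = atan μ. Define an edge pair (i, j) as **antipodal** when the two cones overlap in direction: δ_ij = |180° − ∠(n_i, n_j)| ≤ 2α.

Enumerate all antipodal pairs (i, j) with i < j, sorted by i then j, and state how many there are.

count = 8; pairs: (0,3), (0,4), (1,3), (1,4), (2,4), (2,5), (2,6), (3,6)

α = atan 0.65 = 33.02°;  2α = 66.05°
n_0 = (+0.7348, -0.6783)
n_1 = (+0.9975, -0.0701)
n_2 = (+0.3552, +0.9348)
n_3 = (-0.8183, +0.5748)
n_4 = (-0.9217, -0.3879)
n_5 = (-0.3674, -0.9301)
n_6 = (+0.2036, -0.9791)
  (0,1): δ = 141.31°  ·
  (0,2): δ = 68.10°  ·
  (0,3): δ = 7.62°  ✓
  (0,4): δ = 65.53°  ✓
  (0,5): δ = 111.15°  ·
  (0,6): δ = 144.46°  ·
  (1,2): δ = 106.79°  ·
  (1,3): δ = 31.07°  ✓
  (1,4): δ = 26.84°  ✓
  (1,5): δ = 72.46°  ·
  (1,6): δ = 105.77°  ·
  (2,3): δ = 104.28°  ·
  (2,4): δ = 46.37°  ✓
  (2,5): δ = 0.75°  ✓
  (2,6): δ = 32.55°  ✓
  (3,4): δ = 122.09°  ·
  (3,5): δ = 76.47°  ·
  (3,6): δ = 43.16°  ✓
  (4,5): δ = 134.38°  ·
  (4,6): δ = 101.08°  ·
  (5,6): δ = 146.69°  ·
antipodal pairs: 8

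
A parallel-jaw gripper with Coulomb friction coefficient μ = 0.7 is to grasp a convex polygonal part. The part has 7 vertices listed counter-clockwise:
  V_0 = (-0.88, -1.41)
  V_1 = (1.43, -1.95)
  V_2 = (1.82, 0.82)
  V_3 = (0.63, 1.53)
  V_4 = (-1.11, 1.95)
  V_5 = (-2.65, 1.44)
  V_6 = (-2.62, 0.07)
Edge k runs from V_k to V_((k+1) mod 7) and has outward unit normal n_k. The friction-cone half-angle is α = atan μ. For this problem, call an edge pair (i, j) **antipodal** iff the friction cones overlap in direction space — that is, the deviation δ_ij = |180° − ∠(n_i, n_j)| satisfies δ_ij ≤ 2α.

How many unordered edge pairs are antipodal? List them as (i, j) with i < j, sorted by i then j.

count = 10; pairs: (0,2), (0,3), (0,4), (1,4), (1,5), (1,6), (2,5), (2,6), (3,6), (4,6)

α = atan 0.7 = 34.99°;  2α = 69.98°
n_0 = (-0.2276, -0.9737)
n_1 = (+0.9902, -0.1394)
n_2 = (+0.5124, +0.8588)
n_3 = (+0.2346, +0.9721)
n_4 = (-0.3144, +0.9493)
n_5 = (-0.9998, -0.0219)
n_6 = (-0.6479, -0.7617)
  (0,1): δ = 84.86°  ·
  (0,2): δ = 17.66°  ✓
  (0,3): δ = 0.41°  ✓
  (0,4): δ = 31.48°  ✓
  (0,5): δ = 104.41°  ·
  (0,6): δ = 152.77°  ·
  (1,2): δ = 112.81°  ·
  (1,3): δ = 95.56°  ·
  (1,4): δ = 63.66°  ✓
  (1,5): δ = 9.27°  ✓
  (1,6): δ = 57.63°  ✓
  (2,3): δ = 162.75°  ·
  (2,4): δ = 130.85°  ·
  (2,5): δ = 57.92°  ✓
  (2,6): δ = 9.56°  ✓
  (3,4): δ = 148.11°  ·
  (3,5): δ = 75.18°  ·
  (3,6): δ = 26.81°  ✓
  (4,5): δ = 107.07°  ·
  (4,6): δ = 58.71°  ✓
  (5,6): δ = 131.64°  ·
antipodal pairs: 10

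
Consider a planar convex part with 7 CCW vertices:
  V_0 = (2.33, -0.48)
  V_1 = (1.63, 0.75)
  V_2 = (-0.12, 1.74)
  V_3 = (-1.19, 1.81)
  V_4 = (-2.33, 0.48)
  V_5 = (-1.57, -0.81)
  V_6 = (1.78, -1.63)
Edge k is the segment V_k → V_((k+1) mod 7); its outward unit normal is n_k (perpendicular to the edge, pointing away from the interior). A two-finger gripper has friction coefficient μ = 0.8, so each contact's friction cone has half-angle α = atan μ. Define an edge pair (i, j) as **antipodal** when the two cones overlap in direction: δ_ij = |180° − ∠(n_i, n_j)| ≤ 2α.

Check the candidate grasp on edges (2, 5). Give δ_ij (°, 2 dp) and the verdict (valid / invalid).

α = atan 0.8 = 38.66°;  2α = 77.32°
edge 2: e_2 = (-1.07, +0.07);  n_2 = (+0.0653, +0.9979)
edge 5: e_5 = (+3.35, -0.82);  n_5 = (-0.2378, -0.9713)
∠(n_2, n_5) = 169.99°
δ = |180° − 169.99°| = 10.01°
10.01° ≤ 2α = 77.32°  →  valid

δ = 10.01°, valid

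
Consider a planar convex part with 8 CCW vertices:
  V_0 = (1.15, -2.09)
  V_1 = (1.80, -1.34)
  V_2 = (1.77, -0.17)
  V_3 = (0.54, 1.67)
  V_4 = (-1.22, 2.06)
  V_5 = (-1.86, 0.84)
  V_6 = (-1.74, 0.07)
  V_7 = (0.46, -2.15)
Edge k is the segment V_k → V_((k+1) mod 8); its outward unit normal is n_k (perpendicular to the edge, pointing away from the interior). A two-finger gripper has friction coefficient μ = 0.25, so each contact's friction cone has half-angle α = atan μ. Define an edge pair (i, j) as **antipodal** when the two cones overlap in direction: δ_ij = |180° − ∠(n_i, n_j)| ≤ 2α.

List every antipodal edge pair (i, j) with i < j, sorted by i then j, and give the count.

count = 5; pairs: (0,4), (1,5), (2,5), (2,6), (3,7)

α = atan 0.25 = 14.04°;  2α = 28.07°
n_0 = (+0.7557, -0.6549)
n_1 = (+0.9997, +0.0256)
n_2 = (+0.8314, +0.5557)
n_3 = (+0.2163, +0.9763)
n_4 = (-0.8855, +0.4645)
n_5 = (-0.9881, -0.1540)
n_6 = (-0.7103, -0.7039)
n_7 = (+0.0866, -0.9962)
  (0,1): δ = 137.62°  ·
  (0,2): δ = 105.32°  ·
  (0,3): δ = 61.58°  ·
  (0,4): δ = 13.23°  ✓
  (0,5): δ = 49.77°  ·
  (0,6): δ = 85.66°  ·
  (0,7): δ = 135.88°  ·
  (1,2): δ = 147.71°  ·
  (1,3): δ = 103.96°  ·
  (1,4): δ = 29.15°  ·
  (1,5): δ = 7.39°  ✓
  (1,6): δ = 43.27°  ·
  (1,7): δ = 93.50°  ·
  (2,3): δ = 136.26°  ·
  (2,4): δ = 61.44°  ·
  (2,5): δ = 24.90°  ✓
  (2,6): δ = 10.98°  ✓
  (2,7): δ = 61.21°  ·
  (3,4): δ = 105.19°  ·
  (3,5): δ = 68.65°  ·
  (3,6): δ = 32.76°  ·
  (3,7): δ = 17.46°  ✓
  (4,5): δ = 143.46°  ·
  (4,6): δ = 107.58°  ·
  (4,7): δ = 57.35°  ·
  (5,6): δ = 144.12°  ·
  (5,7): δ = 93.89°  ·
  (6,7): δ = 129.77°  ·
antipodal pairs: 5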